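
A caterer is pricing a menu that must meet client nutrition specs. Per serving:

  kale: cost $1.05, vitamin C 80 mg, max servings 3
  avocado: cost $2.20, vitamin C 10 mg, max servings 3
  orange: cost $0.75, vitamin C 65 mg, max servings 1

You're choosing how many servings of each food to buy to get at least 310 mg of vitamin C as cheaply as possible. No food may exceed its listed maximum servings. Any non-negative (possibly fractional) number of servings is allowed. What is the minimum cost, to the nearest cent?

Cost per mg of vitamin C: orange $0.0115, kale $0.0131, avocado $0.2200.
Take 1 serving of orange: +65.0 mg vitamin C for $0.75 (total $0.75, still need 245.0 mg).
Take 3 servings of kale: +240.0 mg vitamin C for $3.15 (total $3.90, still need 5.0 mg).
Take 0.5 servings of avocado: +5.0 mg vitamin C for $1.10 (total $5.00, still need 0.0 mg).
Filling from the cheapest source first is optimal under one linear minimum: $5.00.

$5.00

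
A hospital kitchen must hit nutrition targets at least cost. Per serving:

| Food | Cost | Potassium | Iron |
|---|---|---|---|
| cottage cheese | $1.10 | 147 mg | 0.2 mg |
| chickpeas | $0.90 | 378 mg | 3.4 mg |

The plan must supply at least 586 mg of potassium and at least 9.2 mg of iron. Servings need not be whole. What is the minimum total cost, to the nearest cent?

$2.44

This is a tiny linear program; its minimum lies at a vertex of the feasible set. List the vertices and price them.
cottage cheese only: max(586/147, 9.2/0.2) = 46 servings → $50.60.
chickpeas only: max(586/378, 9.2/3.4) = 2.706 servings → $2.44.
cottage cheese + chickpeas with both targets exact would need a negative amount; discard.
The minimum over all feasible corners is $2.44.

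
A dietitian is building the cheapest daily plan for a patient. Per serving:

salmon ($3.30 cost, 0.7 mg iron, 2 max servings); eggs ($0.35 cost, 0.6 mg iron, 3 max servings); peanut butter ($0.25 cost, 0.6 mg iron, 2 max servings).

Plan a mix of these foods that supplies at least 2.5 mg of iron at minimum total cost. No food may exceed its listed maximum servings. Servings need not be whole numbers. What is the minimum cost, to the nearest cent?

$1.26

Cost per mg of iron: peanut butter $0.4167, eggs $0.5833, salmon $4.7143.
Take 2 servings of peanut butter: +1.2 mg iron for $0.50 (total $0.50, still need 1.3 mg).
Take 2.167 servings of eggs: +1.3 mg iron for $0.76 (total $1.26, still need 0.0 mg).
Greedy by cheapest-per-mg is optimal for a single linear constraint, so the minimum cost is $1.26.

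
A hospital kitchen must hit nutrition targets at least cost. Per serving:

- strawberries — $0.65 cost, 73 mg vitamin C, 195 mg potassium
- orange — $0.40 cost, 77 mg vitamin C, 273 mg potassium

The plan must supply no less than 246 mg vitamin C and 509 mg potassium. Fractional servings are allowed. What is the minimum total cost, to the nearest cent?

With two linear requirements the optimum uses one or two foods; enumerate the corners.
strawberries only: max(246/73, 509/195) = 3.37 servings → $2.19.
orange only: max(246/77, 509/273) = 3.195 servings → $1.28.
strawberries + orange with both targets exact would need a negative amount; discard.
So the least-cost plan costs $1.28.

$1.28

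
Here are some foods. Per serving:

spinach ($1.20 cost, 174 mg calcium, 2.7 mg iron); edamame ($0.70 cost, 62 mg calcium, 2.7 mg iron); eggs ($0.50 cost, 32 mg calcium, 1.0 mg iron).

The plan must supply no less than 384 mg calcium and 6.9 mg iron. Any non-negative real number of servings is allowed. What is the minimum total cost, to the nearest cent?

The cheapest plan sits at a corner of the feasible region — with two constraints it uses at most two foods.
spinach only: max(384/174, 6.9/2.7) = 2.556 servings → $3.07.
edamame only: max(384/62, 6.9/2.7) = 6.194 servings → $4.34.
eggs only: max(384/32, 6.9/1.0) = 12 servings → $6.00.
spinach + edamame with both tight: 2.014 servings and 0.5417 servings → $2.80.
spinach + eggs with both tight: 1.863 servings and 1.87 servings → $3.17.
edamame + eggs: intersection lies outside the first quadrant.
The minimum over all feasible corners is $2.80.

$2.80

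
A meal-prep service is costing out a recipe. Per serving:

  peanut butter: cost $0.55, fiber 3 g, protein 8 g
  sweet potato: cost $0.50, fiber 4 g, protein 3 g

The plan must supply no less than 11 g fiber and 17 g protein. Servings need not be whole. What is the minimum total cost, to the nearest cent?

$1.64

peanut butter only: max(11/3, 17/8) = 3.667 servings → $2.02.
sweet potato only: max(11/4, 17/3) = 5.667 servings → $2.83.
peanut butter + sweet potato with both tight: 1.522 servings and 1.609 servings → $1.64.
Cheapest feasible corner: $1.64.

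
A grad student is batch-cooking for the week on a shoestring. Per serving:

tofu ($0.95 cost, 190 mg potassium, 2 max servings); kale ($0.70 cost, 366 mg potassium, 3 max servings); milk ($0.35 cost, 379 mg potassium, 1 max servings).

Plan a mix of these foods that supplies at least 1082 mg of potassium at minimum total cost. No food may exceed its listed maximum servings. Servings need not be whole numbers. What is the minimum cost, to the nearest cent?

Cost per mg of potassium: milk $0.0009, kale $0.0019, tofu $0.0050.
Take 1 serving of milk: +379.0 mg potassium for $0.35 (total $0.35, still need 703.0 mg).
Take 1.921 servings of kale: +703.0 mg potassium for $1.34 (total $1.69, still need 0.0 mg).
Filling from the cheapest source first is optimal under one linear minimum: $1.69.

$1.69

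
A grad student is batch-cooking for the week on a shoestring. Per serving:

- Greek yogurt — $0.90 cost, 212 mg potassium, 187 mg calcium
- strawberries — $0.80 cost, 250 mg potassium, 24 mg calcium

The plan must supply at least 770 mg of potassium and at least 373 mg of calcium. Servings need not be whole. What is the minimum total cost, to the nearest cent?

Minimising a linear cost over {potassium ≥ 770, calcium ≥ 373, servings ≥ 0} — the optimum is at a vertex, using one or two foods.
Greek yogurt only: max(770/212, 373/187) = 3.632 servings → $3.27.
strawberries only: max(770/250, 373/24) = 15.54 servings → $12.43.
Greek yogurt + strawberries with both tight: 1.795 servings and 1.558 servings → $2.86.
So the least-cost plan costs $2.86.

$2.86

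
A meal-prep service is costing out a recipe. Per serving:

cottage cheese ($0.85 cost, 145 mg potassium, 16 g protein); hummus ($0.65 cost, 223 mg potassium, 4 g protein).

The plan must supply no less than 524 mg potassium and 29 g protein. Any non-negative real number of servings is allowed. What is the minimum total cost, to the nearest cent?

For a min-cost LP with two ≥-constraints, a basic feasible solution has at most two positive variables.
cottage cheese only: max(524/145, 29/16) = 3.614 servings → $3.07.
hummus only: max(524/223, 29/4) = 7.25 servings → $4.71.
cottage cheese + hummus with both tight: 1.463 servings and 1.399 servings → $2.15.
So the least-cost plan costs $2.15.

$2.15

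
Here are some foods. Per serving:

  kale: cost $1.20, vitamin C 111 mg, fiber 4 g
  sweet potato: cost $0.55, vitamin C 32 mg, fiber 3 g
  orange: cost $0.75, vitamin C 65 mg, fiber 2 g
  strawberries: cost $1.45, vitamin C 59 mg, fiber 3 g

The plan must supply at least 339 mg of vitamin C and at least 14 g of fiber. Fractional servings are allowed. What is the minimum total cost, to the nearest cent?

kale only: max(339/111, 14/4) = 3.5 servings → $4.20.
sweet potato only: max(339/32, 14/3) = 10.59 servings → $5.83.
orange only: max(339/65, 14/2) = 7 servings → $5.25.
strawberries only: max(339/59, 14/3) = 5.746 servings → $8.33.
kale + sweet potato with both tight: 2.776 servings and 0.9659 servings → $3.86.
kale + orange with both targets exact would need a negative amount; discard.
kale + strawberries with both tight: 1.969 servings and 2.041 servings → $5.32.
sweet potato + orange with both tight: 1.771 servings and 4.344 servings → $4.23.
sweet potato + strawberries with both targets exact would need a negative amount; discard.
orange + strawberries with both tight: 2.481 servings and 3.013 servings → $6.23.
Cheapest feasible corner: $3.86.

$3.86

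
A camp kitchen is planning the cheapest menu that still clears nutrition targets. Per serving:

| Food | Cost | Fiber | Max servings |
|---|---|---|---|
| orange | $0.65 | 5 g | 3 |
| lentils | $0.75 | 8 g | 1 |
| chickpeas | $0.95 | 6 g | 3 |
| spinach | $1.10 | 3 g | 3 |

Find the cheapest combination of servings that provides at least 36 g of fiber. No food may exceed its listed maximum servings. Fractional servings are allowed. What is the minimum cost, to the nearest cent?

$4.76

Cost per g of fiber: lentils $0.0938, orange $0.1300, chickpeas $0.1583, spinach $0.3667.
Take 1 serving of lentils: +8.0 g fiber for $0.75 (total $0.75, still need 28.0 g).
Take 3 servings of orange: +15.0 g fiber for $1.95 (total $2.70, still need 13.0 g).
Take 2.167 servings of chickpeas: +13.0 g fiber for $2.06 (total $4.76, still need 0.0 g).
Filling from the cheapest source first is optimal under one linear minimum: $4.76.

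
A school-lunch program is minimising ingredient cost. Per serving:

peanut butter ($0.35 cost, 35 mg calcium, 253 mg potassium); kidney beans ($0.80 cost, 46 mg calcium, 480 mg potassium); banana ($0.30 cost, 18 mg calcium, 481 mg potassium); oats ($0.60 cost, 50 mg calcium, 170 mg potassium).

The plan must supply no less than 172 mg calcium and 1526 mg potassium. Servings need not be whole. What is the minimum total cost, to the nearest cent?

$1.82

The cheapest plan sits at a corner of the feasible region — with two constraints it uses at most two foods.
peanut butter only: max(172/35, 1526/253) = 6.032 servings → $2.11.
kidney beans only: max(172/46, 1526/480) = 3.739 servings → $2.99.
banana only: max(172/18, 1526/481) = 9.556 servings → $2.87.
oats only: max(172/50, 1526/170) = 8.976 servings → $5.39.
peanut butter + kidney beans with both tight: 2.395 servings and 1.917 servings → $2.37.
peanut butter + banana with both tight: 4.5 servings and 0.8056 servings → $1.82.
peanut butter + oats with both targets exact would need a negative amount; discard.
kidney beans + banana with both targets exact would need a negative amount; discard.
kidney beans + oats with both tight: 2.909 servings and 0.7642 servings → $2.79.
banana + oats with both tight: 2.242 servings and 2.633 servings → $2.25.
So the least-cost plan costs $1.82.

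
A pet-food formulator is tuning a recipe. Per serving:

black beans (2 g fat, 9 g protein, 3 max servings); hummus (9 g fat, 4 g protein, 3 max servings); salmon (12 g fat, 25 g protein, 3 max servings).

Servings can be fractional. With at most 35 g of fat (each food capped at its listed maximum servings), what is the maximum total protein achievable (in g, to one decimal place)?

87.4 g

Protein per g fat: black beans 4.5, salmon 2.083, hummus 0.4444.
Take 3 servings of black beans: uses 6 g fat, +27.0 g protein (running total 27.0 g).
Take 2.417 servings of salmon: uses 29 g fat, +60.4 g protein (running total 87.4 g).
Filling greedily by protein-per-g fat is optimal for one linear limit, giving 87.4 g.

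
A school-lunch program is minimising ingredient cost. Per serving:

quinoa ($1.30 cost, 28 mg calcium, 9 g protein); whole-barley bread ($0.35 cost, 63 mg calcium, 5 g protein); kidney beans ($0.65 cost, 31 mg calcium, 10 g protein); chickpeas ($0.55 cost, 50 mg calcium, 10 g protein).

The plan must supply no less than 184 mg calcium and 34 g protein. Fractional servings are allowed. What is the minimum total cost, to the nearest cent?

$1.90

Check every corner: each single food scaled to meet both minima, and each pair solved so both constraints bind.
quinoa only: max(184/28, 34/9) = 6.571 servings → $8.54.
whole-barley bread only: max(184/63, 34/5) = 6.8 servings → $2.38.
kidney beans only: max(184/31, 34/10) = 5.935 servings → $3.86.
chickpeas only: max(184/50, 34/10) = 3.68 servings → $2.02.
quinoa + whole-barley bread with both tight: 2.862 servings and 1.649 servings → $4.30.
quinoa + kidney beans with both targets exact would need a negative amount; discard.
quinoa + chickpeas: intersection lies outside the first quadrant.
whole-barley bread + kidney beans with both tight: 1.655 servings and 2.573 servings → $2.25.
whole-barley bread + chickpeas with both tight: 0.3684 servings and 3.216 servings → $1.90.
kidney beans + chickpeas: intersection lies outside the first quadrant.
The minimum over all feasible corners is $1.90.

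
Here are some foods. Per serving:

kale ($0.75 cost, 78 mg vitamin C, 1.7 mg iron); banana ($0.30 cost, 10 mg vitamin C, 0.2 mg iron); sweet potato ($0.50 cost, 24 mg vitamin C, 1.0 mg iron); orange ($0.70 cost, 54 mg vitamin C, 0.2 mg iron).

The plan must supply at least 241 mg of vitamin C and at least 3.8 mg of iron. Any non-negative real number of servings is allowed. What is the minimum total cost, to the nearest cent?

$2.32

Minimising a linear cost over {vitamin C ≥ 241, iron ≥ 3.8, servings ≥ 0} — the optimum is at a vertex, using one or two foods.
kale only: max(241/78, 3.8/1.7) = 3.09 servings → $2.32.
banana only: max(241/10, 3.8/0.2) = 24.1 servings → $7.23.
sweet potato only: max(241/24, 3.8/1.0) = 10.04 servings → $5.02.
orange only: max(241/54, 3.8/0.2) = 19 servings → $13.30.
kale + banana: intersection lies outside the first quadrant.
kale + sweet potato: the both-tight solution has a negative serving — not a feasible corner.
kale + orange with both tight: 2.06 servings and 1.487 servings → $2.59.
banana + sweet potato with both targets exact would need a negative amount; discard.
banana + orange with both tight: 17.84 servings and 1.159 servings → $6.16.
sweet potato + orange with both tight: 3.191 servings and 3.045 servings → $3.73.
So the least-cost plan costs $2.32.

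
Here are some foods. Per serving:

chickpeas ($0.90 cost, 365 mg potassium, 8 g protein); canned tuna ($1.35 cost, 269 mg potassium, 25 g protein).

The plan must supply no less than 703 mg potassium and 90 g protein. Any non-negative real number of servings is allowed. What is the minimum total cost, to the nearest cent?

At the optimum either one food covers both requirements or two foods hit both targets exactly; no other combination can be cheaper.
chickpeas only: max(703/365, 90/8) = 11.25 servings → $10.12.
canned tuna only: max(703/269, 90/25) = 3.6 servings → $4.86.
chickpeas + canned tuna: intersection lies outside the first quadrant.
The minimum over all feasible corners is $4.86.

$4.86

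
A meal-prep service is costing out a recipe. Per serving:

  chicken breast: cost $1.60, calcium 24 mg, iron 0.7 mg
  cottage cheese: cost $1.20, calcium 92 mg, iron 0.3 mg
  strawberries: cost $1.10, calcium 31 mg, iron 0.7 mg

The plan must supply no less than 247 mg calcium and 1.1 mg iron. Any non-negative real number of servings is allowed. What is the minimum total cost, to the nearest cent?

The cheapest plan sits at a corner of the feasible region — with two constraints it uses at most two foods.
chicken breast only: max(247/24, 1.1/0.7) = 10.29 servings → $16.47.
cottage cheese only: max(247/92, 1.1/0.3) = 3.667 servings → $4.40.
strawberries only: max(247/31, 1.1/0.7) = 7.968 servings → $8.76.
chicken breast + cottage cheese with both tight: 0.4738 servings and 2.561 servings → $3.83.
chicken breast + strawberries: intersection lies outside the first quadrant.
cottage cheese + strawberries with both tight: 2.519 servings and 0.4918 servings → $3.56.
The minimum over all feasible corners is $3.56.

$3.56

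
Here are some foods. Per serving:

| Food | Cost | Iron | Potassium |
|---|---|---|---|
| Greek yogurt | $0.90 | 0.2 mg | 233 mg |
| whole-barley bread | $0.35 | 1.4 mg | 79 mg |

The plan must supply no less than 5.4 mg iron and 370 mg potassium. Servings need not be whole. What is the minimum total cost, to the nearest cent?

Compare the cost at each extreme point of the feasible region.
Greek yogurt only: max(5.4/0.2, 370/233) = 27 servings → $24.30.
whole-barley bread only: max(5.4/1.4, 370/79) = 4.684 servings → $1.64.
Greek yogurt + whole-barley bread with both tight: 0.2945 servings and 3.815 servings → $1.60.
Cheapest feasible corner: $1.60.

$1.60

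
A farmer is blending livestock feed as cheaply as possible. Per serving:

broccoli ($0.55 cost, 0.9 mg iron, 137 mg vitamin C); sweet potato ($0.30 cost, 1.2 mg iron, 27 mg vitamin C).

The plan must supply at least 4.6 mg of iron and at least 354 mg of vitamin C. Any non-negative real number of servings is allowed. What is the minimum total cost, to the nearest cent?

This is a tiny linear program; its minimum lies at a vertex of the feasible set. List the vertices and price them.
broccoli only: max(4.6/0.9, 354/137) = 5.111 servings → $2.81.
sweet potato only: max(4.6/1.2, 354/27) = 13.11 servings → $3.93.
broccoli + sweet potato with both tight: 2.146 servings and 2.224 servings → $1.85.
So the least-cost plan costs $1.85.

$1.85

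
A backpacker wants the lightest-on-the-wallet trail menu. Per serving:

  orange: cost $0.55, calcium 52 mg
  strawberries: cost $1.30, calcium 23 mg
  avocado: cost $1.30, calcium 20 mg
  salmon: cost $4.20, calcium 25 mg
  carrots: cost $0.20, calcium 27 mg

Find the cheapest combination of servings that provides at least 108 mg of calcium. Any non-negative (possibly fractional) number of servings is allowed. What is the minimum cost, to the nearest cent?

$0.80

Cost per mg of calcium: carrots $0.0074, orange $0.0106, strawberries $0.0565, avocado $0.0650, salmon $0.1680.
With no serving limits, use only carrots: 108 mg / 27 mg = 4 servings × $0.20 = $0.80.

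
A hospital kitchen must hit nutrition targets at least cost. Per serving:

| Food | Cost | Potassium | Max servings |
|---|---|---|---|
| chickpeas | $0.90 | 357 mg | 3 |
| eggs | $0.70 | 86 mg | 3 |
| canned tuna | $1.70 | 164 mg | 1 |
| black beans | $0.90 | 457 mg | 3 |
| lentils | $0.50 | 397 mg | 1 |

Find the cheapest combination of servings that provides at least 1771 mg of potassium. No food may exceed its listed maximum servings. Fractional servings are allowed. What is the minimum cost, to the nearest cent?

$3.21

Cost per mg of potassium: lentils $0.0013, black beans $0.0020, chickpeas $0.0025, eggs $0.0081, canned tuna $0.0104.
Take 1 serving of lentils: +397.0 mg potassium for $0.50 (total $0.50, still need 1374.0 mg).
Take 3 servings of black beans: +1371.0 mg potassium for $2.70 (total $3.20, still need 3.0 mg).
Take 0.008403 servings of chickpeas: +3.0 mg potassium for $0.01 (total $3.21, still need 0.0 mg).
Greedy by cheapest-per-mg is optimal for a single linear constraint, so the minimum cost is $3.21.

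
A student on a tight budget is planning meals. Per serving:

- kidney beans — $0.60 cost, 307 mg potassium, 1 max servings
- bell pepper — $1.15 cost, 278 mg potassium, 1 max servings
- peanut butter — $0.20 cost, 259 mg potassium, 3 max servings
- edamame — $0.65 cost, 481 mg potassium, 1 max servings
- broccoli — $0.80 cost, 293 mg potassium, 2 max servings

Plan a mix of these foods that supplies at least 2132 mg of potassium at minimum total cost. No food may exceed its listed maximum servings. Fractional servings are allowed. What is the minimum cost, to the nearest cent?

$3.40

Cost per mg of potassium: peanut butter $0.0008, edamame $0.0014, kidney beans $0.0020, broccoli $0.0027, bell pepper $0.0041.
Take 3 servings of peanut butter: +777.0 mg potassium for $0.60 (total $0.60, still need 1355.0 mg).
Take 1 serving of edamame: +481.0 mg potassium for $0.65 (total $1.25, still need 874.0 mg).
Take 1 serving of kidney beans: +307.0 mg potassium for $0.60 (total $1.85, still need 567.0 mg).
Take 1.935 servings of broccoli: +567.0 mg potassium for $1.55 (total $3.40, still need 0.0 mg).
Filling from the cheapest source first is optimal under one linear minimum: $3.40.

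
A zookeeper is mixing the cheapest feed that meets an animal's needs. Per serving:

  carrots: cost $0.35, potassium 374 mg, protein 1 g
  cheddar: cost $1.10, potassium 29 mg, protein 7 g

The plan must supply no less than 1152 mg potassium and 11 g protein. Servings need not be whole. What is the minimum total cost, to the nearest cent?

This is a tiny linear program; its minimum lies at a vertex of the feasible set. List the vertices and price them.
carrots only: max(1152/374, 11/1) = 11 servings → $3.85.
cheddar only: max(1152/29, 11/7) = 39.72 servings → $43.70.
carrots + cheddar with both tight: 2.992 servings and 1.144 servings → $2.31.
The minimum over all feasible corners is $2.31.

$2.31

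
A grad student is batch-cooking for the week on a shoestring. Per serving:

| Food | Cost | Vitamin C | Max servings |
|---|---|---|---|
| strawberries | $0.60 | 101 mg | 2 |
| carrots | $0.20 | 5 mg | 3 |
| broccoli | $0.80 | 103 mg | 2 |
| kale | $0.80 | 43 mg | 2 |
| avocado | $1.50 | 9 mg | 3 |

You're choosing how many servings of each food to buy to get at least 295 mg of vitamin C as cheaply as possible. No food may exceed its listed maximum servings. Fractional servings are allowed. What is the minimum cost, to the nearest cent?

$1.92

Cost per mg of vitamin C: strawberries $0.0059, broccoli $0.0078, kale $0.0186, carrots $0.0400, avocado $0.1667.
Take 2 servings of strawberries: +202.0 mg vitamin C for $1.20 (total $1.20, still need 93.0 mg).
Take 0.9029 servings of broccoli: +93.0 mg vitamin C for $0.72 (total $1.92, still need 0.0 mg).
Filling from the cheapest source first is optimal under one linear minimum: $1.92.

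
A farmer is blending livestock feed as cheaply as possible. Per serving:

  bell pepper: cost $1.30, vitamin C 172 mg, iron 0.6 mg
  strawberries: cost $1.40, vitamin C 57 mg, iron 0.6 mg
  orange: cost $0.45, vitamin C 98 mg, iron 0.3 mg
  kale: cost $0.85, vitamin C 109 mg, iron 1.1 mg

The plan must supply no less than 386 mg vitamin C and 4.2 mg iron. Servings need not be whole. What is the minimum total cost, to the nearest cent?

$3.25

For a min-cost LP with two ≥-constraints, a basic feasible solution has at most two positive variables.
bell pepper only: max(386/172, 4.2/0.6) = 7 servings → $9.10.
strawberries only: max(386/57, 4.2/0.6) = 7 servings → $9.80.
orange only: max(386/98, 4.2/0.3) = 14 servings → $6.30.
kale only: max(386/109, 4.2/1.1) = 3.818 servings → $3.25.
bell pepper + strawberries: intersection lies outside the first quadrant.
bell pepper + orange: the both-tight solution has a negative serving — not a feasible corner.
bell pepper + kale with both targets exact would need a negative amount; discard.
strawberries + orange: the both-tight solution has a negative serving — not a feasible corner.
strawberries + kale: intersection lies outside the first quadrant.
orange + kale: the both-tight solution has a negative serving — not a feasible corner.
So the least-cost plan costs $3.25.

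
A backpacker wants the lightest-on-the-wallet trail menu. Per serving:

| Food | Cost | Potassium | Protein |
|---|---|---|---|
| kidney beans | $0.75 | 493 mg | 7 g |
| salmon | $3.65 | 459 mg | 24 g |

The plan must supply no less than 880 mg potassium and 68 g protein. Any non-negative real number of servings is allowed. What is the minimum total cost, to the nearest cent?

kidney beans only: max(880/493, 68/7) = 9.714 servings → $7.29.
salmon only: max(880/459, 68/24) = 2.833 servings → $10.34.
kidney beans + salmon: the both-tight solution has a negative serving — not a feasible corner.
So the least-cost plan costs $7.29.

$7.29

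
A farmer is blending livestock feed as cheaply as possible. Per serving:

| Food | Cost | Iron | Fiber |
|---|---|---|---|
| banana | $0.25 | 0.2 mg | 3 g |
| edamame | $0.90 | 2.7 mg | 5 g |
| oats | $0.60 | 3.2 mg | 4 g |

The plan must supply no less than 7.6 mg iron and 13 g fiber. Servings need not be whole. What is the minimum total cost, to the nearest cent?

A basic optimal solution has at most two foods positive. Try each food alone and each pair with both targets met exactly.
banana only: max(7.6/0.2, 13/3) = 38 servings → $9.50.
edamame only: max(7.6/2.7, 13/5) = 2.815 servings → $2.53.
oats only: max(7.6/3.2, 13/4) = 3.25 servings → $1.95.
banana + edamame: the both-tight solution has a negative serving — not a feasible corner.
banana + oats with both tight: 1.273 servings and 2.295 servings → $1.70.
edamame + oats with both tight: 2.154 servings and 0.5577 servings → $2.27.
The minimum over all feasible corners is $1.70.

$1.70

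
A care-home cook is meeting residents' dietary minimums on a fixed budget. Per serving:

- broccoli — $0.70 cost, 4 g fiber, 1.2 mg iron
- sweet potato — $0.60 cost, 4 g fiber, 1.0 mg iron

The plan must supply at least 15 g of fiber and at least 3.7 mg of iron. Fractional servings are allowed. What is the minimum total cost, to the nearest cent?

Minimising a linear cost over {fiber ≥ 15, iron ≥ 3.7, servings ≥ 0} — the optimum is at a vertex, using one or two foods.
broccoli only: max(15/4, 3.7/1.2) = 3.75 servings → $2.62.
sweet potato only: max(15/4, 3.7/1.0) = 3.75 servings → $2.25.
broccoli + sweet potato: the both-tight solution has a negative serving — not a feasible corner.
So the least-cost plan costs $2.25.

$2.25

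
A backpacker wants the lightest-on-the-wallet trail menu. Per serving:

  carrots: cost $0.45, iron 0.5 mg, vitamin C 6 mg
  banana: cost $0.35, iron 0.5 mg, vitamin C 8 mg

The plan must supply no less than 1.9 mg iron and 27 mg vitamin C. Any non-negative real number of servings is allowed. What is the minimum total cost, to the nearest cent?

$1.33

This is a tiny linear program; its minimum lies at a vertex of the feasible set. List the vertices and price them.
carrots only: max(1.9/0.5, 27/6) = 4.5 servings → $2.02.
banana only: max(1.9/0.5, 27/8) = 3.8 servings → $1.33.
carrots + banana with both tight: 1.7 servings and 2.1 servings → $1.50.
So the least-cost plan costs $1.33.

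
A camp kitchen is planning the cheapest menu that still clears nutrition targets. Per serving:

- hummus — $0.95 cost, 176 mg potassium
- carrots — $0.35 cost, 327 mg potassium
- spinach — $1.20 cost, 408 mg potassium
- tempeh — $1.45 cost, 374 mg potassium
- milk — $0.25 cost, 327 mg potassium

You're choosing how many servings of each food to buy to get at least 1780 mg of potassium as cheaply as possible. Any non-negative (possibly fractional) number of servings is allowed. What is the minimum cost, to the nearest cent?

$1.36

Cost per mg of potassium: milk $0.0008, carrots $0.0011, spinach $0.0029, tempeh $0.0039, hummus $0.0054.
With no serving limits, use only milk: 1780 mg / 327 mg = 5.443 servings × $0.25 = $1.36.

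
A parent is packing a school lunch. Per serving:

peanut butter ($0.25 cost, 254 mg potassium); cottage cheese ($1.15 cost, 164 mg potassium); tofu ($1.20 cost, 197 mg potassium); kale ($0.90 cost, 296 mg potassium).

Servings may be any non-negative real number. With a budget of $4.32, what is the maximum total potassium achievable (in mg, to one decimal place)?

4389.1 mg

Potassium per dollar: peanut butter 1016, kale 328.9, tofu 164.2, cottage cheese 142.6.
With no serving limits, spend the whole cost allowance on peanut butter: $4.32 / $0.25 × 254 mg = 4389.1 mg.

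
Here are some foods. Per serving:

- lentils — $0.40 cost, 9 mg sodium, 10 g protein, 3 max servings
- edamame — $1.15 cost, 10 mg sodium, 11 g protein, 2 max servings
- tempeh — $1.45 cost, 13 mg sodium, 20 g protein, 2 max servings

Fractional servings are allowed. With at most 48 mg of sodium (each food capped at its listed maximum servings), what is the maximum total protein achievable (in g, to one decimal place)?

64.4 g

Protein per mg sodium: tempeh 1.538, lentils 1.111, edamame 1.1.
Take 2 servings of tempeh: uses 26 mg sodium, +40.0 g protein (running total 40.0 g).
Take 2.444 servings of lentils: uses 22 mg sodium, +24.4 g protein (running total 64.4 g).
Greedy by best ratio exhausts the sodium allowance optimally: 64.4 g.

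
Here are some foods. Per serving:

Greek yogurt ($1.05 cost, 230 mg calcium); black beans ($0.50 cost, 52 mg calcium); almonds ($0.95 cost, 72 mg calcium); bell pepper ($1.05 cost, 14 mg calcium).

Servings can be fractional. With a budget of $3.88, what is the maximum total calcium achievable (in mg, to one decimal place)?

Calcium per dollar: Greek yogurt 219, black beans 104, almonds 75.79, bell pepper 13.33.
With no serving limits, spend the whole cost allowance on Greek yogurt: $3.88 / $1.05 × 230 mg = 849.9 mg.

849.9 mg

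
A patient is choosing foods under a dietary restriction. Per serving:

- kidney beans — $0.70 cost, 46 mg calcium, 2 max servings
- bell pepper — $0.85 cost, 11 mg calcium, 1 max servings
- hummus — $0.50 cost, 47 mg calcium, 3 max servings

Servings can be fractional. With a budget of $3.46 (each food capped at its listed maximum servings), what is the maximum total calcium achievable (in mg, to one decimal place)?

Calcium per dollar: hummus 94, kidney beans 65.71, bell pepper 12.94.
Take 3 servings of hummus: spends $1.50, +141.0 mg calcium (running total 141.0 mg).
Take 2 servings of kidney beans: spends $1.40, +92.0 mg calcium (running total 233.0 mg).
Take 0.6588 servings of bell pepper: spends $0.56, +7.2 mg calcium (running total 240.2 mg).
Filling greedily by calcium-per-dollar is optimal for one linear limit, giving 240.2 mg.

240.2 mg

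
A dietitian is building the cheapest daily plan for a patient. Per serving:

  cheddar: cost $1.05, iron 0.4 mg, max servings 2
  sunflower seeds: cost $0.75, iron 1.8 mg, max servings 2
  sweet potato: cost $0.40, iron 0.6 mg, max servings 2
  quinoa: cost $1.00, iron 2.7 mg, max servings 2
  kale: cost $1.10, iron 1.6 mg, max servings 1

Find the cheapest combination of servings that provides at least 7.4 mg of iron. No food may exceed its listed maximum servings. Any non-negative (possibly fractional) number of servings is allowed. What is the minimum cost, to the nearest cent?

Cost per mg of iron: quinoa $0.3704, sunflower seeds $0.4167, sweet potato $0.6667, kale $0.6875, cheddar $2.6250.
Take 2 servings of quinoa: +5.4 mg iron for $2.00 (total $2.00, still need 2.0 mg).
Take 1.111 servings of sunflower seeds: +2.0 mg iron for $0.83 (total $2.83, still need 0.0 mg).
Filling from the cheapest source first is optimal under one linear minimum: $2.83.

$2.83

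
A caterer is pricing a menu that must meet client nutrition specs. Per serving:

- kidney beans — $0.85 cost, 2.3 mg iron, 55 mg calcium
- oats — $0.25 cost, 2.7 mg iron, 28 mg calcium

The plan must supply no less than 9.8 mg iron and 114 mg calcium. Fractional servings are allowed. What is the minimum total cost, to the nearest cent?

$1.02

This is a tiny linear program; its minimum lies at a vertex of the feasible set. List the vertices and price them.
kidney beans only: max(9.8/2.3, 114/55) = 4.261 servings → $3.62.
oats only: max(9.8/2.7, 114/28) = 4.071 servings → $1.02.
kidney beans + oats with both tight: 0.3971 servings and 3.291 servings → $1.16.
The minimum over all feasible corners is $1.02.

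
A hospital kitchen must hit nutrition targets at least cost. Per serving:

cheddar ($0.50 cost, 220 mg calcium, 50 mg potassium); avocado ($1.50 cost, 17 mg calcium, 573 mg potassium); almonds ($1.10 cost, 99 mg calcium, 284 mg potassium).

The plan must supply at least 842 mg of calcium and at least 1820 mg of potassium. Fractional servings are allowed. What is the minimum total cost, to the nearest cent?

$6.10

This is a tiny linear program; its minimum lies at a vertex of the feasible set. List the vertices and price them.
cheddar only: max(842/220, 1820/50) = 36.4 servings → $18.20.
avocado only: max(842/17, 1820/573) = 49.53 servings → $74.29.
almonds only: max(842/99, 1820/284) = 8.505 servings → $9.36.
cheddar + avocado with both tight: 3.606 servings and 2.862 servings → $6.10.
cheddar + almonds with both tight: 1.025 servings and 6.228 servings → $7.36.
avocado + almonds with both targets exact would need a negative amount; discard.
Cheapest feasible corner: $6.10.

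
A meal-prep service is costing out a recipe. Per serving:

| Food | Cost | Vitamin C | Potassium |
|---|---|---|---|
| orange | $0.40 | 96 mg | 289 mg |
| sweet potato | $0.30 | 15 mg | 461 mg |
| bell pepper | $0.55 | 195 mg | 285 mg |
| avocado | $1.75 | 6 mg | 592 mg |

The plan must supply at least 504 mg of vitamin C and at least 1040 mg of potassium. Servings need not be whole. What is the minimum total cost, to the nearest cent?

$1.60

Minimising a linear cost over {vitamin C ≥ 504, potassium ≥ 1040, servings ≥ 0} — the optimum is at a vertex, using one or two foods.
orange only: max(504/96, 1040/289) = 5.25 servings → $2.10.
sweet potato only: max(504/15, 1040/461) = 33.6 servings → $10.08.
bell pepper only: max(504/195, 1040/285) = 3.649 servings → $2.01.
avocado only: max(504/6, 1040/592) = 84 servings → $147.00.
orange + sweet potato with both targets exact would need a negative amount; discard.
orange + bell pepper with both tight: 2.04 servings and 1.58 servings → $1.69.
orange + avocado: the both-tight solution has a negative serving — not a feasible corner.
sweet potato + bell pepper with both tight: 0.691 servings and 2.531 servings → $1.60.
sweet potato + avocado: intersection lies outside the first quadrant.
bell pepper + avocado with both tight: 2.569 servings and 0.5202 servings → $2.32.
The minimum over all feasible corners is $1.60.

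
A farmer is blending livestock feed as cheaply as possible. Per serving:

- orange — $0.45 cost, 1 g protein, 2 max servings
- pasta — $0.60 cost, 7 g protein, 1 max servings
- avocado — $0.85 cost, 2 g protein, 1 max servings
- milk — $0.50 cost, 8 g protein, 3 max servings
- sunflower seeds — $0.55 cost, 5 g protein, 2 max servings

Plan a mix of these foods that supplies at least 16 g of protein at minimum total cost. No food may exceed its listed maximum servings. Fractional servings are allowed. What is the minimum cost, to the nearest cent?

$1.00

Cost per g of protein: milk $0.0625, pasta $0.0857, sunflower seeds $0.1100, avocado $0.4250, orange $0.4500.
Take 2 servings of milk: +16.0 g protein for $1.00 (total $1.00, still need 0.0 g).
Greedy by cheapest-per-g is optimal for a single linear constraint, so the minimum cost is $1.00.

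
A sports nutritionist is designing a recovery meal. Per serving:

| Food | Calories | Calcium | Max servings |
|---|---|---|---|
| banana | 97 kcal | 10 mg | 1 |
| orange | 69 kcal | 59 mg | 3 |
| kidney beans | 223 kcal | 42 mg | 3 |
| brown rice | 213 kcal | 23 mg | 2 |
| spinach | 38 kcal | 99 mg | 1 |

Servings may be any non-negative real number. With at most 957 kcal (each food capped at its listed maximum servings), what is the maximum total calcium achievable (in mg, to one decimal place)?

Calcium per kcal: spinach 2.605, orange 0.8551, kidney beans 0.1883, brown rice 0.108, banana 0.1031.
Take 1 serving of spinach: uses 38 kcal, +99.0 mg calcium (running total 99.0 mg).
Take 3 servings of orange: uses 207 kcal, +177.0 mg calcium (running total 276.0 mg).
Take 3 servings of kidney beans: uses 669 kcal, +126.0 mg calcium (running total 402.0 mg).
Take 0.2019 servings of brown rice: uses 43 kcal, +4.6 mg calcium (running total 406.6 mg).
Greedy by best ratio exhausts the calories allowance optimally: 406.6 mg.

406.6 mg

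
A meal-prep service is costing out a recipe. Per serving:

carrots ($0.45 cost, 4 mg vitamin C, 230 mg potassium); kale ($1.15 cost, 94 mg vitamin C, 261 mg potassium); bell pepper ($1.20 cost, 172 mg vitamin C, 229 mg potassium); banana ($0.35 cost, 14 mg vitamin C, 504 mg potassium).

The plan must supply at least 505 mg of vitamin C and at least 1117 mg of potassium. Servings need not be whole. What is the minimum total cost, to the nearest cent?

$3.75

carrots only: max(505/4, 1117/230) = 126.2 servings → $56.81.
kale only: max(505/94, 1117/261) = 5.372 servings → $6.18.
bell pepper only: max(505/172, 1117/229) = 4.878 servings → $5.85.
banana only: max(505/14, 1117/504) = 36.07 servings → $12.62.
carrots + kale: intersection lies outside the first quadrant.
carrots + bell pepper with both tight: 1.979 servings and 2.89 servings → $4.36.
carrots + banana: the both-tight solution has a negative serving — not a feasible corner.
kale + bell pepper with both tight: 3.273 servings and 1.147 servings → $5.14.
kale + banana with both targets exact would need a negative amount; discard.
bell pepper + banana with both tight: 2.861 servings and 0.9161 servings → $3.75.
So the least-cost plan costs $3.75.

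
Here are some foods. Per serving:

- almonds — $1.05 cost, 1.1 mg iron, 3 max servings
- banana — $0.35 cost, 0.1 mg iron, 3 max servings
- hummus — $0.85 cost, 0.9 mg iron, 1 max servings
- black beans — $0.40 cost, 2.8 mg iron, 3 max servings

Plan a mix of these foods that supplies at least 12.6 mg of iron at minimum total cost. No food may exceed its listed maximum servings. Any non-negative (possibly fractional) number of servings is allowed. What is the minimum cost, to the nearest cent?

Cost per mg of iron: black beans $0.1429, hummus $0.9444, almonds $0.9545, banana $3.5000.
Take 3 servings of black beans: +8.4 mg iron for $1.20 (total $1.20, still need 4.2 mg).
Take 1 serving of hummus: +0.9 mg iron for $0.85 (total $2.05, still need 3.3 mg).
Take 3 servings of almonds: +3.3 mg iron for $3.15 (total $5.20, still need 0.0 mg).
Filling from the cheapest source first is optimal under one linear minimum: $5.20.

$5.20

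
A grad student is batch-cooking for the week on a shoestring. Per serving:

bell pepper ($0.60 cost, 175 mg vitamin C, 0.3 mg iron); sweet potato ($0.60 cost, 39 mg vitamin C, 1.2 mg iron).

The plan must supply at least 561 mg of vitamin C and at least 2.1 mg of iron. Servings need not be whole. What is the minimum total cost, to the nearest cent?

$2.39

Check every corner: each single food scaled to meet both minima, and each pair solved so both constraints bind.
bell pepper only: max(561/175, 2.1/0.3) = 7 servings → $4.20.
sweet potato only: max(561/39, 2.1/1.2) = 14.38 servings → $8.63.
bell pepper + sweet potato with both tight: 2.982 servings and 1.005 servings → $2.39.
So the least-cost plan costs $2.39.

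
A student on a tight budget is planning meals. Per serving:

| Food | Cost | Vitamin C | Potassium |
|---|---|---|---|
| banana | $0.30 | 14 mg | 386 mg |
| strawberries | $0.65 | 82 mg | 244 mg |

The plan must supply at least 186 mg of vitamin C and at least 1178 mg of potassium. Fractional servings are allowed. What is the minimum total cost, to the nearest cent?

An LP optimum is at a vertex; with two nutrient constraints at most two foods are used. Check each candidate.
banana only: max(186/14, 1178/386) = 13.29 servings → $3.99.
strawberries only: max(186/82, 1178/244) = 4.828 servings → $3.14.
banana + strawberries with both tight: 1.814 servings and 1.959 servings → $1.82.
Cheapest feasible corner: $1.82.

$1.82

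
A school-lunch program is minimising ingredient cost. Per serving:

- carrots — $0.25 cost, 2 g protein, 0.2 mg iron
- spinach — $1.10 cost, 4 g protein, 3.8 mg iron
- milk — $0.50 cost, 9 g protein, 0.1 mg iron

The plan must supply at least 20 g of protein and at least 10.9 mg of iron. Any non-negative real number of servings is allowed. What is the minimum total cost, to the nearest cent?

$3.61

Check every corner: each single food scaled to meet both minima, and each pair solved so both constraints bind.
carrots only: max(20/2, 10.9/0.2) = 54.5 servings → $13.62.
spinach only: max(20/4, 10.9/3.8) = 5 servings → $5.50.
milk only: max(20/9, 10.9/0.1) = 109 servings → $54.50.
carrots + spinach with both tight: 4.765 servings and 2.618 servings → $4.07.
carrots + milk with both targets exact would need a negative amount; discard.
spinach + milk with both tight: 2.843 servings and 0.9586 servings → $3.61.
So the least-cost plan costs $3.61.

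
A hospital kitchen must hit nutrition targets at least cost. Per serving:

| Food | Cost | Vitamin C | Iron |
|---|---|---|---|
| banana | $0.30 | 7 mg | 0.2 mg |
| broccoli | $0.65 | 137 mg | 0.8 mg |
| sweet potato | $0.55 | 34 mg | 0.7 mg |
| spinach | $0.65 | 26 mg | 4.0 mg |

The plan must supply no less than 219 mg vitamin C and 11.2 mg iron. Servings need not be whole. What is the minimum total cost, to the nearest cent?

This is a tiny linear program; its minimum lies at a vertex of the feasible set. List the vertices and price them.
banana only: max(219/7, 11.2/0.2) = 56 servings → $16.80.
broccoli only: max(219/137, 11.2/0.8) = 14 servings → $9.10.
sweet potato only: max(219/34, 11.2/0.7) = 16 servings → $8.80.
spinach only: max(219/26, 11.2/4.0) = 8.423 servings → $5.47.
banana + broccoli: intersection lies outside the first quadrant.
banana + sweet potato: intersection lies outside the first quadrant.
banana + spinach with both tight: 25.65 servings and 1.518 servings → $8.68.
broccoli + sweet potato: the both-tight solution has a negative serving — not a feasible corner.
broccoli + spinach with both tight: 1.109 servings and 2.578 servings → $2.40.
sweet potato + spinach with both tight: 4.964 servings and 1.931 servings → $3.99.
So the least-cost plan costs $2.40.

$2.40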